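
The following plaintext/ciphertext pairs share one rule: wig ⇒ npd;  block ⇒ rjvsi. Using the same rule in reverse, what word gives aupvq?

joint

The output letters match the input read backwards, each shifted +7: wig reversed is giw. Read the word backwards and shift each letter +7.
Reversing it on aupvq: shift back: a−7=t, u−7=n, p−7=i, v−7=o, q−7=j → tnioj; then reverse → joint.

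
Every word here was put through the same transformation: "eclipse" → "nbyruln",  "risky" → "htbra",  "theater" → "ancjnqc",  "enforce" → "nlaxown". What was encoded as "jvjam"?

The word is reversed, then every letter is shifted forward by 9.
Reversing it on jvjam: shift back: j−9=a, v−9=m, j−9=a, a−9=r, m−9=d → amard; then reverse → drama.

drama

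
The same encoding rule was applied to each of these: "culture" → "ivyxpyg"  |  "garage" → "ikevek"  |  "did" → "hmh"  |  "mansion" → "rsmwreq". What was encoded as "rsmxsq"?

motion

The output letters match the input read backwards, each shifted +4: culture reversed is erutluc. Two steps: reverse the string, then apply a Caesar shift of +4.
Decoding rsmxsq: shift back: r−4=n, s−4=o, m−4=i, x−4=t, s−4=o, q−4=m → noitom; then reverse → motion.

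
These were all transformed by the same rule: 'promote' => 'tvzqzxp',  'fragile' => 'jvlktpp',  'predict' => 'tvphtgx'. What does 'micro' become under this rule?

qtgvz

The rule splits by letter class: vowels +11, consonants +4.
Applying it to micro: m(cons)+4=q, i(vowel)+11=t, c(cons)+4=g, r(cons)+4=v, o(vowel)+11=z.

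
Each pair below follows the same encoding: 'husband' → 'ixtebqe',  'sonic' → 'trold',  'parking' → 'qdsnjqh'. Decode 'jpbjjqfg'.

A repeating key of period 2 is used — shifts +1, +3 over and over.
Reversing it on jpbjjqfg: j−1=i, p−3=m, b−1=a, j−3=g, j−1=i, q−3=n, f−1=e, g−3=d.

imagined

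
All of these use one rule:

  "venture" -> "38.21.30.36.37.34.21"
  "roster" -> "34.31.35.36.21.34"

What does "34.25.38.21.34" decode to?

v is letter #22 and maps to 38: an offset of 16. Letters become their 1-based position plus 16 (so a→17, b→18, …).
Decoding 34.25.38.21.34: 34→(34−16)÷1=18=r, 25→(25−16)÷1=9=i, 38→(38−16)÷1=22=v, 21→(21−16)÷1=5=e, 34→(34−16)÷1=18=r.

river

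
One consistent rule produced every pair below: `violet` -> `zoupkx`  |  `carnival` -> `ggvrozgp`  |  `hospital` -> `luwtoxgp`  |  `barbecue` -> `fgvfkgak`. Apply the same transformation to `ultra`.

apxvg

The shift depends on letter class: consonant v→z is +4, but vowel i→o is +6. Vowels shift forward by 6 and consonants shift forward by 4.
Applying it to ultra: u(vowel)+6=a, l(cons)+4=p, t(cons)+4=x, r(cons)+4=v, a(vowel)+6=g.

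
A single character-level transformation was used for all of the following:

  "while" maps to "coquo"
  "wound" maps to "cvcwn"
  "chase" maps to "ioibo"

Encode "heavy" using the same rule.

nliei

In while: w→c is +6, h→o is +7, i→q is +8, l→u is +9 — the shift increases by 1 each position. Each letter shifts forward by (position + 6), i.e. 6, 7, 8, … — the shift grows by one for each successive letter.
Applying it to heavy: h+6=n, e+7=l, a+8=i, v+9=e, y+10=i.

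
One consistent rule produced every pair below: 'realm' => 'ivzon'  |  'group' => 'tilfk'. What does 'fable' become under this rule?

uzyov

Letters are reflected about the middle of the alphabet (position → 25−position): Atbash.
For fable: f↔u, a↔z, b↔y, l↔o, e↔v.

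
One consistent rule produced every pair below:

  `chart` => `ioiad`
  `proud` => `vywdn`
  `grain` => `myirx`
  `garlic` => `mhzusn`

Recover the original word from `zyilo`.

In chart: c→i is +6, h→o is +7, a→i is +8, r→a is +9 — the shift increases by 1 each position. Each letter shifts forward by (position + 6), i.e. 6, 7, 8, … — the shift grows by one for each successive letter.
Decoding zyilo: z−6=t, y−7=r, i−8=a, l−9=c, o−10=e.

trace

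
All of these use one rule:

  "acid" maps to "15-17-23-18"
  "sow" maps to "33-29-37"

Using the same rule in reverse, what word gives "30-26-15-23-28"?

plain

a is letter #1 and maps to 15: an offset of 14. The number is (letter's place in the alphabet, a=1) + 14.
Undoing it on 30-26-15-23-28: 30→(30−14)÷1=16=p, 26→(26−14)÷1=12=l, 15→(15−14)÷1=1=a, 23→(23−14)÷1=9=i, 28→(28−14)÷1=14=n.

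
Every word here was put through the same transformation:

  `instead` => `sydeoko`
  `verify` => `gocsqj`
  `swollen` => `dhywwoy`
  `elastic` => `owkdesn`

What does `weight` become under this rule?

The shift depends on letter class: consonant n→y is +11, but vowel i→s is +10. Vowels shift forward by 10 and consonants shift forward by 11.
Applying it to weight: w(cons)+11=h, e(vowel)+10=o, i(vowel)+10=s, g(cons)+11=r, h(cons)+11=s, t(cons)+11=e.

hosrse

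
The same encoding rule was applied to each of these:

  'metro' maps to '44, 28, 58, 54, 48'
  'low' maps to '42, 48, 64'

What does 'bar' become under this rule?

22, 20, 54

m(#13)→44 and e(#5)→28: differences scale by 2, so n = 2·pos + 18. Each letter becomes 2×(its alphabet position, a=1..z=26) + 18.
Applying it to bar: b=2→22, a=1→20, r=18→54.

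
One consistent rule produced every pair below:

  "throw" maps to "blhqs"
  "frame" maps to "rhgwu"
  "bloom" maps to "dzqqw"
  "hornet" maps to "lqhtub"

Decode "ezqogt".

slogan

Each letter's alphabet position (a=0..z=25) is mapped through 23·x+6 mod 26 — an affine cipher.
Reversing it on ezqogt: e(4)→17·(4−6)≡18=s; z(25)→17·(25−6)≡11=l; q(16)→17·(16−6)≡14=o; o(14)→17·(14−6)≡6=g; g(6)→17·(6−6)≡0=a; t(19)→17·(19−6)≡13=n (all mod 26).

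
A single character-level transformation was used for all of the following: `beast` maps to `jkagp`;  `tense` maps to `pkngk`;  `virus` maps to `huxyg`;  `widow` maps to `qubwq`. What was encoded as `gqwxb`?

b(1)→j(9) and e(4)→k(10) fit y≡9x+0 (mod 26); the inverse of 9 mod 26 is 3. Treating letters as 0–25, the rule is x ↦ 9x + 0 (mod 26).
Undoing it on gqwxb: g(6)→3·(6−0)≡18=s; q(16)→3·(16−0)≡22=w; w(22)→3·(22−0)≡14=o; x(23)→3·(23−0)≡17=r; b(1)→3·(1−0)≡3=d (all mod 26).

sword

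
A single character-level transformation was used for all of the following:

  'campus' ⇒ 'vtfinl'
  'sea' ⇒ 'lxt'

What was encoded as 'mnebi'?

tulip

Compare letters: c→v is +19, a→t is +19, m→f is +19 — a constant shift. Each letter is shifted forward by 19 in the alphabet (a Caesar shift of +19).
Decoding mnebi: m−19=t, n−19=u, e−19=l, b−19=i, i−19=p.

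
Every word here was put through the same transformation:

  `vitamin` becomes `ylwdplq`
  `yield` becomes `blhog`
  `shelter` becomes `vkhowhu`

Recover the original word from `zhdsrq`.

Compare letters: v→y is +3, i→l is +3, t→w is +3 — a constant shift. This is a Caesar cipher with shift 3.
Decoding zhdsrq: z−3=w, h−3=e, d−3=a, s−3=p, r−3=o, q−3=n.

weapon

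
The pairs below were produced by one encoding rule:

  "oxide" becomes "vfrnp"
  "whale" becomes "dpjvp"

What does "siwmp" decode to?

lance

In oxide: o→v is +7, x→f is +8, i→r is +9, d→n is +10 — the shift increases by 1 each position. The shift increases by 1 at each position, starting from +7: 7, 8, 9, ….
Undoing it on siwmp: s−7=l, i−8=a, w−9=n, m−10=c, p−11=e.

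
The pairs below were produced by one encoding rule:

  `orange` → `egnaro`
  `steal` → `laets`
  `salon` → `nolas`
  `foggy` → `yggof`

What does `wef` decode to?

few

The output letters match the input read backwards: orange reversed is egnaro. The word is simply reversed.
Undoing it on wef: then reverse → few.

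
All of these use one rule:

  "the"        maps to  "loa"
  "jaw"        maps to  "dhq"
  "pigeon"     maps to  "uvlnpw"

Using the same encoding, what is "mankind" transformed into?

kupruht

The output letters match the input read backwards, each shifted +7: the reversed is eht. The word is reversed, then every letter is shifted forward by 7.
For mankind: reverse → dniknam; then shift: d+7=k, n+7=u, i+7=p, k+7=r, n+7=u, a+7=h, m+7=t.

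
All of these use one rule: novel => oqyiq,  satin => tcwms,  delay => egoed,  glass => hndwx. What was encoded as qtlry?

In novel: n→o is +1, o→q is +2, v→y is +3, e→i is +4 — the shift increases by 1 each position. The shift increases by 1 at each position, starting from +1: 1, 2, 3, ….
Reversing it on qtlry: q−1=p, t−2=r, l−3=i, r−4=n, y−5=t.

print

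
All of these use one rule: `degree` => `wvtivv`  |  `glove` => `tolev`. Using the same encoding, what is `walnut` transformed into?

dzomfg

Each pair mirrors across the alphabet (d↔w, e↔v, g↔t): positions sum to 25. Each letter is replaced by its mirror in the alphabet: a↔z, b↔y, c↔x, and so on (the Atbash cipher).
On walnut: w↔d, a↔z, l↔o, n↔m, u↔f, t↔g.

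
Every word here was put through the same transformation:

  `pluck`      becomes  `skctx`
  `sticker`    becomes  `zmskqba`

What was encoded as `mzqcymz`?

require

The output letters match the input read backwards, each shifted +8: pluck reversed is kculp. Two steps: reverse the string, then apply a Caesar shift of +8.
Decoding mzqcymz: shift back: m−8=e, z−8=r, q−8=i, c−8=u, y−8=q, m−8=e, z−8=r → eriuqer; then reverse → require.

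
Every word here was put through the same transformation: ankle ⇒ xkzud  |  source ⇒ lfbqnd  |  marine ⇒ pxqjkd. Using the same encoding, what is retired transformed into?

Treating letters as 0–25, the rule is x ↦ 21x + 23 (mod 26).
On retired: r(17)→21·17+23≡16=q; e(4)→21·4+23≡3=d; t(19)→21·19+23≡6=g; i(8)→21·8+23≡9=j; r(17)→21·17+23≡16=q; e(4)→21·4+23≡3=d; d(3)→21·3+23≡8=i (all mod 26).

qdgjqdi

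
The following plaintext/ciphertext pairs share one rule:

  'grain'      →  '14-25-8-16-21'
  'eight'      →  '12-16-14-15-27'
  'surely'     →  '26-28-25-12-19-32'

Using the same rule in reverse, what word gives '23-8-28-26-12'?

pause

The number is (letter's place in the alphabet, a=1) + 7.
Decoding 23-8-28-26-12: 23→(23−7)÷1=16=p, 8→(8−7)÷1=1=a, 28→(28−7)÷1=21=u, 26→(26−7)÷1=19=s, 12→(12−7)÷1=5=e.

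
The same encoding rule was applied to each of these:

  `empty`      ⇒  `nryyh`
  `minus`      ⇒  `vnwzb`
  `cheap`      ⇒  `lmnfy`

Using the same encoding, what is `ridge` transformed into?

Shifts by position in empty: pos 0: e→n (+9), pos 1: m→r (+5), pos 2: p→y (+9), pos 3: t→y (+5) — repeating every 2. The shifts repeat in a cycle of length 2: positions 0,1,… shift by +9, +5, then the pattern repeats.
On ridge: r+9=a, i+5=n, d+9=m, g+5=l, e+9=n.

anmln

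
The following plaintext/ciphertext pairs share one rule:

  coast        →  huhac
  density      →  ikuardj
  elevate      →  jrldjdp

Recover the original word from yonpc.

tight

Each letter shifts forward by (position + 5), i.e. 5, 6, 7, … — the shift grows by one for each successive letter.
Reversing it on yonpc: y−5=t, o−6=i, n−7=g, p−8=h, c−9=t.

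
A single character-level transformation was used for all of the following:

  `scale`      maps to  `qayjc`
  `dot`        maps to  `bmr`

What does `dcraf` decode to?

Compare letters: s→q is +24, c→a is +24, a→y is +24 — a constant shift. Each letter is shifted forward by 24 in the alphabet (a Caesar shift of +24).
Reversing it on dcraf: d−24=f, c−24=e, r−24=t, a−24=c, f−24=h.

fetch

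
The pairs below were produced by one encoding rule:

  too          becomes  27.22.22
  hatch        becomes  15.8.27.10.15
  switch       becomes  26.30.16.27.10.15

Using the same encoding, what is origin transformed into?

22.25.16.14.16.21

t is letter #20 and maps to 27: an offset of 7. Letters become their 1-based position plus 7 (so a→8, b→9, …).
Applying it to origin: o=15→22, r=18→25, i=9→16, g=7→14, i=9→16, n=14→21.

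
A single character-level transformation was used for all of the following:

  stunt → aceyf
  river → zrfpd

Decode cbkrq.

In stunt: s→a is +8, t→c is +9, u→e is +10, n→y is +11 — the shift increases by 1 each position. The shift increases by 1 at each position, starting from +8: 8, 9, 10, ….
Undoing it on cbkrq: c−8=u, b−9=s, k−10=a, r−11=g, q−12=e.

usage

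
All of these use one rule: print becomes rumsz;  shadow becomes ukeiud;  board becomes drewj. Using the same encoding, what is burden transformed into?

dxviku

In print: p→r is +2, r→u is +3, i→m is +4, n→s is +5 — the shift increases by 1 each position. Each letter shifts forward by (position + 2), i.e. 2, 3, 4, … — the shift grows by one for each successive letter.
For burden: b+2=d, u+3=x, r+4=v, d+5=i, e+6=k, n+7=u.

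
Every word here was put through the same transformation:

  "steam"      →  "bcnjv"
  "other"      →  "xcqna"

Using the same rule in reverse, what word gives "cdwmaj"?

Compare letters: s→b is +9, t→c is +9, e→n is +9 — a constant shift. This is a Caesar cipher with shift 9.
Decoding cdwmaj: c−9=t, d−9=u, w−9=n, m−9=d, a−9=r, j−9=a.

tundra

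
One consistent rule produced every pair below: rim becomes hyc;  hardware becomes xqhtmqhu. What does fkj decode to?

put

Compare letters: r→h is +16, i→y is +16, m→c is +16 — a constant shift. This is a Caesar cipher with shift 16.
Decoding fkj: f−16=p, k−16=u, j−16=t.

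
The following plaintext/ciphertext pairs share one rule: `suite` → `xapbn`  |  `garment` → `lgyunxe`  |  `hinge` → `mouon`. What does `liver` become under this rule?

In suite: s→x is +5, u→a is +6, i→p is +7, t→b is +8 — the shift increases by 1 each position. The shift increases by 1 at each position, starting from +5: 5, 6, 7, ….
For liver: l+5=q, i+6=o, v+7=c, e+8=m, r+9=a.

qocma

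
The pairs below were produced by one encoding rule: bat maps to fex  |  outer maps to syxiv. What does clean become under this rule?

gpier

Compare letters: b→f is +4, a→e is +4, t→x is +4 — a constant shift. Every letter moves 4 places later in the alphabet, wrapping around z→a.
For clean: c+4=g, l+4=p, e+4=i, a+4=e, n+4=r.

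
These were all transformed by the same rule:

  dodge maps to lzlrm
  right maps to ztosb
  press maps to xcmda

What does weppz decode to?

other

Shifts by position in dodge: pos 0: d→l (+8), pos 1: o→z (+11), pos 2: d→l (+8), pos 3: g→r (+11) — repeating every 2. It's a Vigenère-style cipher with numeric key [8,11]: position i shifts by key[i mod 2].
Undoing it on weppz: w−8=o, e−11=t, p−8=h, p−11=e, z−8=r.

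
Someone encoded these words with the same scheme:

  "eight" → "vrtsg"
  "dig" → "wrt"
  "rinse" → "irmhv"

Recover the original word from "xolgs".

cloth

Each pair mirrors across the alphabet (e↔v, i↔r, g↔t): positions sum to 25. Each letter is replaced by its mirror in the alphabet: a↔z, b↔y, c↔x, and so on (the Atbash cipher).
Undoing it on xolgs: x↔c, o↔l, l↔o, g↔t, s↔h.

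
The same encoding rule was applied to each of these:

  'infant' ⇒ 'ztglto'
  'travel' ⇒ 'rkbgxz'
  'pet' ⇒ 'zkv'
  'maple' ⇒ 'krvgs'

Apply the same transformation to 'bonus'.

yatuh

Two steps: reverse the string, then apply a Caesar shift of +6.
For bonus: reverse → sunob; then shift: s+6=y, u+6=a, n+6=t, o+6=u, b+6=h.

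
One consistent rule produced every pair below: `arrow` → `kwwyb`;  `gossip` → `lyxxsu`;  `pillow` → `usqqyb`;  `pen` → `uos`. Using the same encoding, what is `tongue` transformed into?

The shift depends on letter class: consonant r→w is +5, but vowel a→k is +10. Vowels shift forward by 10 and consonants shift forward by 5.
For tongue: t(cons)+5=y, o(vowel)+10=y, n(cons)+5=s, g(cons)+5=l, u(vowel)+10=e, e(vowel)+10=o.

yysleo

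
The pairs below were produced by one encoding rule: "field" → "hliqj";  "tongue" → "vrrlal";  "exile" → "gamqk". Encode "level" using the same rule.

nhzjr

In field: f→h is +2, i→l is +3, e→i is +4, l→q is +5 — the shift increases by 1 each position. Letter i (0-indexed) is shifted by i+2, so successive shifts are 2, 3, 4, ….
For level: l+2=n, e+3=h, v+4=z, e+5=j, l+6=r.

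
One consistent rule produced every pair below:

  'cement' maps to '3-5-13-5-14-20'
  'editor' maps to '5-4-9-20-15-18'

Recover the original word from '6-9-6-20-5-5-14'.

fifteen

c is letter #3 and maps to 3: an offset of 0. Each letter is replaced by its alphabet position (a=1, b=2, …, z=26).
Reversing it on 6-9-6-20-5-5-14: 6=f, 9=i, 6=f, 20=t, 5=e, 5=e, 14=n.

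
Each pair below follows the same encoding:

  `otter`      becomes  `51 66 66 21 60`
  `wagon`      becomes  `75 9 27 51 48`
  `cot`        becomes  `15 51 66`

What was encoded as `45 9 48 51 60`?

The formula is n = 3×(alphabet index, a=1) + 6.
Undoing it on 45 9 48 51 60: 45→(45−6)÷3=13=m, 9→(9−6)÷3=1=a, 48→(48−6)÷3=14=n, 51→(51−6)÷3=15=o, 60→(60−6)÷3=18=r.

manor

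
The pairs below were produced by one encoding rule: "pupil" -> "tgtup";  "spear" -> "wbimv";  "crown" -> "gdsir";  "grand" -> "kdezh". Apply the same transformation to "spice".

wbmoi

Shifts by position in pupil: pos 0: p→t (+4), pos 1: u→g (+12), pos 2: p→t (+4), pos 3: i→u (+12) — repeating every 2. The shifts repeat in a cycle of length 2: positions 0,1,… shift by +4, +12, then the pattern repeats.
On spice: s+4=w, p+12=b, i+4=m, c+12=o, e+4=i.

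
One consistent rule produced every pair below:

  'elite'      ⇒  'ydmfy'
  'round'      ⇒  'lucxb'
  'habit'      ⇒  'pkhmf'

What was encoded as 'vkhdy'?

fable

e(4)→y(24) and l(11)→d(3) fit y≡23x+10 (mod 26); the inverse of 23 mod 26 is 17. This is an affine cipher: with a=0,…,z=25, each position x becomes (23x+10) mod 26.
Reversing it on vkhdy: v(21)→17·(21−10)≡5=f; k(10)→17·(10−10)≡0=a; h(7)→17·(7−10)≡1=b; d(3)→17·(3−10)≡11=l; y(24)→17·(24−10)≡4=e (all mod 26).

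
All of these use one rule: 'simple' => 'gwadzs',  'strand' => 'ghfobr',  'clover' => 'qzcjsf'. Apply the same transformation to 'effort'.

Compare letters: s→g is +14, i→w is +14, m→a is +14 — a constant shift. Each letter is shifted forward by 14 in the alphabet (a Caesar shift of +14).
Applying it to effort: e+14=s, f+14=t, f+14=t, o+14=c, r+14=f, t+14=h.

sttcfh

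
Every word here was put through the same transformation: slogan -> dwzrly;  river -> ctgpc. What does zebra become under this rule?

Compare letters: s→d is +11, l→w is +11, o→z is +11 — a constant shift. Each letter is shifted forward by 11 in the alphabet (a Caesar shift of +11).
On zebra: z+11=k, e+11=p, b+11=m, r+11=c, a+11=l.

kpmcl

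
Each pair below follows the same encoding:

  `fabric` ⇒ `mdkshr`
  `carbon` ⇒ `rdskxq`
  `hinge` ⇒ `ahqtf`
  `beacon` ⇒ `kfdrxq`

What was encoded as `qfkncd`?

nebula

f(5)→m(12) and a(0)→d(3) fit y≡7x+3 (mod 26); the inverse of 7 mod 26 is 15. Each letter's alphabet position (a=0..z=25) is mapped through 7·x+3 mod 26 — an affine cipher.
Reversing it on qfkncd: q(16)→15·(16−3)≡13=n; f(5)→15·(5−3)≡4=e; k(10)→15·(10−3)≡1=b; n(13)→15·(13−3)≡20=u; c(2)→15·(2−3)≡11=l; d(3)→15·(3−3)≡0=a (all mod 26).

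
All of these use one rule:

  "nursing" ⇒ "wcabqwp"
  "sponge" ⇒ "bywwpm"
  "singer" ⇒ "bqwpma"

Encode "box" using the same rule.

The rule splits by letter class: vowels +8, consonants +9.
On box: b(cons)+9=k, o(vowel)+8=w, x(cons)+9=g.

kwg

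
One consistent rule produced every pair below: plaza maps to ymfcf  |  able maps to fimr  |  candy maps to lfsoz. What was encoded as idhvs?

p(15)→y(24) and l(11)→m(12) fit y≡3x+5 (mod 26); the inverse of 3 mod 26 is 9. This is an affine cipher: with a=0,…,z=25, each position x becomes (3x+5) mod 26.
Reversing it on idhvs: i(8)→9·(8−5)≡1=b; d(3)→9·(3−5)≡8=i; h(7)→9·(7−5)≡18=s; v(21)→9·(21−5)≡14=o; s(18)→9·(18−5)≡13=n (all mod 26).

bison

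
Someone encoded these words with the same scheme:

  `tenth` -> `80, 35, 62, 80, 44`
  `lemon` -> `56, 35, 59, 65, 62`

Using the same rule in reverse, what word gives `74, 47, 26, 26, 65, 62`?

ribbon

t(#20)→80 and e(#5)→35: differences scale by 3, so n = 3·pos + 20. Each letter becomes 3×(its alphabet position, a=1..z=26) + 20.
Reversing it on 74, 47, 26, 26, 65, 62: 74→(74−20)÷3=18=r, 47→(47−20)÷3=9=i, 26→(26−20)÷3=2=b, 26→(26−20)÷3=2=b, 65→(65−20)÷3=15=o, 62→(62−20)÷3=14=n.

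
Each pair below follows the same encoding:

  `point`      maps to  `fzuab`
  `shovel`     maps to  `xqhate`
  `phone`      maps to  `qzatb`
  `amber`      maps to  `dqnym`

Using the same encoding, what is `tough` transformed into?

Read the word backwards and shift each letter +12.
On tough: reverse → hguot; then shift: h+12=t, g+12=s, u+12=g, o+12=a, t+12=f.

tsgaf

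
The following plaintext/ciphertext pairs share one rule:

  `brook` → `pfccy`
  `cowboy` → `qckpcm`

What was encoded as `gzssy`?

sleek

Compare letters: b→p is +14, r→f is +14, o→c is +14 — a constant shift. It's a constant shift of +14 (ROT14).
Reversing it on gzssy: g−14=s, z−14=l, s−14=e, s−14=e, y−14=k.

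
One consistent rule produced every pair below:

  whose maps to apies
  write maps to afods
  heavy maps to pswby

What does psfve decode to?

herbs

w(22)→a(0) and h(7)→p(15) fit y≡25x+22 (mod 26); the inverse of 25 mod 26 is 25. Each letter's alphabet position (a=0..z=25) is mapped through 25·x+22 mod 26 — an affine cipher.
Decoding psfve: p(15)→25·(15−22)≡7=h; s(18)→25·(18−22)≡4=e; f(5)→25·(5−22)≡17=r; v(21)→25·(21−22)≡1=b; e(4)→25·(4−22)≡18=s (all mod 26).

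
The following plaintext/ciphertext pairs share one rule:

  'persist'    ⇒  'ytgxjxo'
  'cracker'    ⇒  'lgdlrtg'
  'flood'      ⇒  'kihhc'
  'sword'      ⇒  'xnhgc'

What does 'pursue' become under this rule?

This is an affine cipher: with a=0,…,z=25, each position x becomes (17x+3) mod 26.
Applying it to pursue: p(15)→17·15+3≡24=y; u(20)→17·20+3≡5=f; r(17)→17·17+3≡6=g; s(18)→17·18+3≡23=x; u(20)→17·20+3≡5=f; e(4)→17·4+3≡19=t (all mod 26).

yfgxft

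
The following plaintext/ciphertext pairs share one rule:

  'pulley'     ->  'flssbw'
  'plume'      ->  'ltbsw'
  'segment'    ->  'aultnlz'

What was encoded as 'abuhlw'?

The word is reversed, then every letter is shifted forward by 7.
Undoing it on abuhlw: shift back: a−7=t, b−7=u, u−7=n, h−7=a, l−7=e, w−7=p → tunaep; then reverse → peanut.

peanut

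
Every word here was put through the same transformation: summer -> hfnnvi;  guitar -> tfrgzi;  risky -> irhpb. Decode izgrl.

ratio

Each pair mirrors across the alphabet (s↔h, u↔f, m↔n): positions sum to 25. Letters are reflected about the middle of the alphabet (position → 25−position): Atbash.
Decoding izgrl: i↔r, z↔a, g↔t, r↔i, l↔o.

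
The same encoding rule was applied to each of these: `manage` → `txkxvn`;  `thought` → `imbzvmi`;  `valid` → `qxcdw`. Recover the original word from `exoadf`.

Each letter's alphabet position (a=0..z=25) is mapped through 17·x+23 mod 26 — an affine cipher.
Decoding exoadf: e(4)→23·(4−23)≡5=f; x(23)→23·(23−23)≡0=a; o(14)→23·(14−23)≡1=b; a(0)→23·(0−23)≡17=r; d(3)→23·(3−23)≡8=i; f(5)→23·(5−23)≡2=c (all mod 26).

fabric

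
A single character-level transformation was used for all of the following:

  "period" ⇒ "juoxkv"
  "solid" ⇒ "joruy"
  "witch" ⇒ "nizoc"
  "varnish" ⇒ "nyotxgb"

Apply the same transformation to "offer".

The word is reversed, then every letter is shifted forward by 6.
Applying it to offer: reverse → reffo; then shift: r+6=x, e+6=k, f+6=l, f+6=l, o+6=u.

xkllu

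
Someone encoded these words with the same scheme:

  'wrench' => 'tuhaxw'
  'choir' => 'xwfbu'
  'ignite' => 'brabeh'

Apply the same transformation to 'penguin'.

kharjba

w(22)→t(19) and r(17)→u(20) fit y≡5x+13 (mod 26); the inverse of 5 mod 26 is 21. Treating letters as 0–25, the rule is x ↦ 5x + 13 (mod 26).
On penguin: p(15)→5·15+13≡10=k; e(4)→5·4+13≡7=h; n(13)→5·13+13≡0=a; g(6)→5·6+13≡17=r; u(20)→5·20+13≡9=j; i(8)→5·8+13≡1=b; n(13)→5·13+13≡0=a (all mod 26).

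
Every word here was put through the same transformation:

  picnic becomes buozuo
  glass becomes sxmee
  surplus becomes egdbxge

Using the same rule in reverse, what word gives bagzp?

pound

Each letter is shifted forward by 12 in the alphabet (a Caesar shift of +12).
Decoding bagzp: b−12=p, a−12=o, g−12=u, z−12=n, p−12=d.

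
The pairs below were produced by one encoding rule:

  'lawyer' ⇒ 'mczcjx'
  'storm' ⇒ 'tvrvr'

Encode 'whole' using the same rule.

In lawyer: l→m is +1, a→c is +2, w→z is +3, y→c is +4 — the shift increases by 1 each position. The shift increases by 1 at each position, starting from +1: 1, 2, 3, ….
On whole: w+1=x, h+2=j, o+3=r, l+4=p, e+5=j.

xjrpj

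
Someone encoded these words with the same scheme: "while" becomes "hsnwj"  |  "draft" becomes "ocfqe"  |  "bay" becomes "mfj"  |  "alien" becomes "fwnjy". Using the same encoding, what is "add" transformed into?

foo

The shift depends on letter class: consonant w→h is +11, but vowel i→n is +5. The rule splits by letter class: vowels +5, consonants +11.
For add: a(vowel)+5=f, d(cons)+11=o, d(cons)+11=o.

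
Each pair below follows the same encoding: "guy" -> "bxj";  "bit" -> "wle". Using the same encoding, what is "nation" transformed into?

The word is reversed, then every letter is shifted forward by 3.
For nation: reverse → noitan; then shift: n+3=q, o+3=r, i+3=l, t+3=w, a+3=d, n+3=q.

qrlwdq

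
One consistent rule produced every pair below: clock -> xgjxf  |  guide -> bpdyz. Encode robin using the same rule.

mjwdi

Each letter is shifted forward by 21 in the alphabet (a Caesar shift of +21).
On robin: r+21=m, o+21=j, b+21=w, i+21=d, n+21=i.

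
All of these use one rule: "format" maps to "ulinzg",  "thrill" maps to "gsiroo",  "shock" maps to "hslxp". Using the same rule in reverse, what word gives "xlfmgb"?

f(5)→u(20) and o(14)→l(11) fit y≡25x+25 (mod 26); the inverse of 25 mod 26 is 25. Each letter's alphabet position (a=0..z=25) is mapped through 25·x+25 mod 26 — an affine cipher.
Undoing it on xlfmgb: x(23)→25·(23−25)≡2=c; l(11)→25·(11−25)≡14=o; f(5)→25·(5−25)≡20=u; m(12)→25·(12−25)≡13=n; g(6)→25·(6−25)≡19=t; b(1)→25·(1−25)≡24=y (all mod 26).

county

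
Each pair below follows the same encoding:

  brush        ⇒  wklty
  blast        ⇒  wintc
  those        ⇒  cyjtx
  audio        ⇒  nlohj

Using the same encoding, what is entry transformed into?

xackv

b(1)→w(22) and r(17)→k(10) fit y≡9x+13 (mod 26); the inverse of 9 mod 26 is 3. Treating letters as 0–25, the rule is x ↦ 9x + 13 (mod 26).
Applying it to entry: e(4)→9·4+13≡23=x; n(13)→9·13+13≡0=a; t(19)→9·19+13≡2=c; r(17)→9·17+13≡10=k; y(24)→9·24+13≡21=v (all mod 26).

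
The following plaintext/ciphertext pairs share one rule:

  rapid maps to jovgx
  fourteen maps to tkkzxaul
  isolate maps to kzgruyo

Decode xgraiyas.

muscular

The output letters match the input read backwards, each shifted +6: rapid reversed is dipar. Read the word backwards and shift each letter +6.
Decoding xgraiyas: shift back: x−6=r, g−6=a, r−6=l, a−6=u, i−6=c, y−6=s, a−6=u, s−6=m → ralucsum; then reverse → muscular.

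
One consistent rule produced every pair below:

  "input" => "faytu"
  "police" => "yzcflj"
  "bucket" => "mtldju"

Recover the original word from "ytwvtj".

i(8)→f(5) and n(13)→a(0) fit y≡25x+13 (mod 26); the inverse of 25 mod 26 is 25. Treating letters as 0–25, the rule is x ↦ 25x + 13 (mod 26).
Decoding ytwvtj: y(24)→25·(24−13)≡15=p; t(19)→25·(19−13)≡20=u; w(22)→25·(22−13)≡17=r; v(21)→25·(21−13)≡18=s; t(19)→25·(19−13)≡20=u; j(9)→25·(9−13)≡4=e (all mod 26).

pursue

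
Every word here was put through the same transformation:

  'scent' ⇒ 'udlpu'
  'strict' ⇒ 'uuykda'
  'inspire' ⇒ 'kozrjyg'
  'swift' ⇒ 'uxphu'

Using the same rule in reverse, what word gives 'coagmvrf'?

A repeating key of period 3 is used — shifts +2, +1, +7 over and over.
Reversing it on coagmvrf: c−2=a, o−1=n, a−7=t, g−2=e, m−1=l, v−7=o, r−2=p, f−1=e.

antelope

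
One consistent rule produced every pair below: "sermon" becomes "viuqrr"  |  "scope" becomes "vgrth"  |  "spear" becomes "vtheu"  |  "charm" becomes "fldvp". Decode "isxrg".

It's a Vigenère-style cipher with numeric key [3,4]: position i shifts by key[i mod 2].
Reversing it on isxrg: i−3=f, s−4=o, x−3=u, r−4=n, g−3=d.

found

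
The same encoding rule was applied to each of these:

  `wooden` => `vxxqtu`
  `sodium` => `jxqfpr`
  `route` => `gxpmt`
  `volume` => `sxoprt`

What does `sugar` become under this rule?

w(22)→v(21) and o(14)→x(23) fit y≡3x+7 (mod 26); the inverse of 3 mod 26 is 9. Treating letters as 0–25, the rule is x ↦ 3x + 7 (mod 26).
Applying it to sugar: s(18)→3·18+7≡9=j; u(20)→3·20+7≡15=p; g(6)→3·6+7≡25=z; a(0)→3·0+7≡7=h; r(17)→3·17+7≡6=g (all mod 26).

jpzhg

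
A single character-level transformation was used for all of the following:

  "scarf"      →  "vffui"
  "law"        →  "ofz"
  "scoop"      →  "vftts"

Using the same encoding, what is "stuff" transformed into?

vwzii

The shift depends on letter class: consonant s→v is +3, but vowel a→f is +5. Vowels shift forward by 5 and consonants shift forward by 3.
For stuff: s(cons)+3=v, t(cons)+3=w, u(vowel)+5=z, f(cons)+3=i, f(cons)+3=i.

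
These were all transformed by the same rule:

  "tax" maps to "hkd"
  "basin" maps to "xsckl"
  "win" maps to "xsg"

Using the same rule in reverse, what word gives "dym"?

The output letters match the input read backwards, each shifted +10: tax reversed is xat. Read the word backwards and shift each letter +10.
Reversing it on dym: shift back: d−10=t, y−10=o, m−10=c → toc; then reverse → cot.

cot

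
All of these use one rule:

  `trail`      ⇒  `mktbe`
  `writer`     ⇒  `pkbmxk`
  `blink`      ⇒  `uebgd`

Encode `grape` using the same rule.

Compare letters: t→m is +19, r→k is +19, a→t is +19 — a constant shift. This is a Caesar cipher with shift 19.
On grape: g+19=z, r+19=k, a+19=t, p+19=i, e+19=x.

zktix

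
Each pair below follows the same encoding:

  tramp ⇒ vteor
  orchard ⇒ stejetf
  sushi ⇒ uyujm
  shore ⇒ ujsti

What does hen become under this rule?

jip

The shift depends on letter class: consonant t→v is +2, but vowel a→e is +4. Two shifts are in play — +4 for a/e/i/o/u, +2 for every other letter.
For hen: h(cons)+2=j, e(vowel)+4=i, n(cons)+2=p.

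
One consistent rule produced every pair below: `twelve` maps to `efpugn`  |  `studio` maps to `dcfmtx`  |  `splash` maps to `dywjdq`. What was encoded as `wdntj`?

Shifts by position in twelve: pos 0: t→e (+11), pos 1: w→f (+9), pos 2: e→p (+11), pos 3: l→u (+9) — repeating every 2. A repeating key of period 2 is used — shifts +11, +9 over and over.
Reversing it on wdntj: w−11=l, d−9=u, n−11=c, t−9=k, j−11=y.

lucky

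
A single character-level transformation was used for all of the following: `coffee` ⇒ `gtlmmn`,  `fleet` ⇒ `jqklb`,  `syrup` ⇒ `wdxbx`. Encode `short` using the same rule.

In coffee: c→g is +4, o→t is +5, f→l is +6, f→m is +7 — the shift increases by 1 each position. Each letter shifts forward by (position + 4), i.e. 4, 5, 6, … — the shift grows by one for each successive letter.
Applying it to short: s+4=w, h+5=m, o+6=u, r+7=y, t+8=b.

wmuyb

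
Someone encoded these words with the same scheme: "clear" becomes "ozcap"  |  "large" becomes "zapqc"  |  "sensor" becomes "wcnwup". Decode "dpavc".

c(2)→o(14) and l(11)→z(25) fit y≡7x+0 (mod 26); the inverse of 7 mod 26 is 15. This is an affine cipher: with a=0,…,z=25, each position x becomes (7x+0) mod 26.
Reversing it on dpavc: d(3)→15·(3−0)≡19=t; p(15)→15·(15−0)≡17=r; a(0)→15·(0−0)≡0=a; v(21)→15·(21−0)≡3=d; c(2)→15·(2−0)≡4=e (all mod 26).

trade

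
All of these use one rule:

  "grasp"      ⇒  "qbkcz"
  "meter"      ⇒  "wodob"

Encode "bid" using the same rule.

lsn

Compare letters: g→q is +10, r→b is +10, a→k is +10 — a constant shift. Every letter moves 10 places later in the alphabet, wrapping around z→a.
Applying it to bid: b+10=l, i+10=s, d+10=n.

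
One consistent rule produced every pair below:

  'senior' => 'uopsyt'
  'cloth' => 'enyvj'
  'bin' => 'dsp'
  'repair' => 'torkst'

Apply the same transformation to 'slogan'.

unyikp

The shift depends on letter class: consonant s→u is +2, but vowel e→o is +10. Vowels shift forward by 10 and consonants shift forward by 2.
On slogan: s(cons)+2=u, l(cons)+2=n, o(vowel)+10=y, g(cons)+2=i, a(vowel)+10=k, n(cons)+2=p.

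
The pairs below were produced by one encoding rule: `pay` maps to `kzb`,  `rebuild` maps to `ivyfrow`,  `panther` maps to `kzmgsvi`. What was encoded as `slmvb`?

honey

Each pair mirrors across the alphabet (p↔k, a↔z, y↔b): positions sum to 25. Letters are reflected about the middle of the alphabet (position → 25−position): Atbash.
Decoding slmvb: s↔h, l↔o, m↔n, v↔e, b↔y.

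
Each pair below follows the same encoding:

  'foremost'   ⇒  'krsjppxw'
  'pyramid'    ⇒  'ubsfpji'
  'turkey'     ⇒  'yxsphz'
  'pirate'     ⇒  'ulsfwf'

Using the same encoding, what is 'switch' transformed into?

Shifts by position in foremost: pos 0: f→k (+5), pos 1: o→r (+3), pos 2: r→s (+1), pos 3: e→j (+5), pos 4: m→p (+3), pos 5: o→p (+1) — repeating every 3. A repeating key of period 3 is used — shifts +5, +3, +1 over and over.
For switch: s+5=x, w+3=z, i+1=j, t+5=y, c+3=f, h+1=i.

xzjyfi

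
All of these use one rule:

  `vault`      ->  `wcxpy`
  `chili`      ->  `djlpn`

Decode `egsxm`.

In vault: v→w is +1, a→c is +2, u→x is +3, l→p is +4 — the shift increases by 1 each position. Each letter shifts forward by (position + 1), i.e. 1, 2, 3, … — the shift grows by one for each successive letter.
Reversing it on egsxm: e−1=d, g−2=e, s−3=p, x−4=t, m−5=h.

depth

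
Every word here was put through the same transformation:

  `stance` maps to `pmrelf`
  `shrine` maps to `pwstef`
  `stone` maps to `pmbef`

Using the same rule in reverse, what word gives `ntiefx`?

This is an affine cipher: with a=0,…,z=25, each position x becomes (23x+17) mod 26.
Undoing it on ntiefx: n(13)→17·(13−17)≡10=k; t(19)→17·(19−17)≡8=i; i(8)→17·(8−17)≡3=d; e(4)→17·(4−17)≡13=n; f(5)→17·(5−17)≡4=e; x(23)→17·(23−17)≡24=y (all mod 26).

kidney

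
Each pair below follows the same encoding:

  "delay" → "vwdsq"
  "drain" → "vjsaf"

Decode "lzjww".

three

Every letter moves 18 places later in the alphabet, wrapping around z→a.
Decoding lzjww: l−18=t, z−18=h, j−18=r, w−18=e, w−18=e.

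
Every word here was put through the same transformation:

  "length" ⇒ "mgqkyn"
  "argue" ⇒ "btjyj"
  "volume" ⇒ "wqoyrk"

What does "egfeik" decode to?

Letter i (0-indexed) is shifted by i+1, so successive shifts are 1, 2, 3, ….
Decoding egfeik: e−1=d, g−2=e, f−3=c, e−4=a, i−5=d, k−6=e.

decade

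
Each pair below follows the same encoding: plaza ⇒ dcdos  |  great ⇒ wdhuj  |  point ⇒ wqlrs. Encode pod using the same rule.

grs

The output letters match the input read backwards, each shifted +3: plaza reversed is azalp. Read the word backwards and shift each letter +3.
On pod: reverse → dop; then shift: d+3=g, o+3=r, p+3=s.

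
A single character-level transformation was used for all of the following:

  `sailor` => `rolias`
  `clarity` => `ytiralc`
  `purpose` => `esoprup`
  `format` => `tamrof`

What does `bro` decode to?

It's just the letters in reverse order.
Decoding bro: then reverse → orb.

orb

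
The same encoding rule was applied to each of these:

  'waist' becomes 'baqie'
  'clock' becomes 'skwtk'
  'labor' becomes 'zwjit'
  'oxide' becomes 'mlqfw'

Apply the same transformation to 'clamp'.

xuitk

Two steps: reverse the string, then apply a Caesar shift of +8.
On clamp: reverse → pmalc; then shift: p+8=x, m+8=u, a+8=i, l+8=t, c+8=k.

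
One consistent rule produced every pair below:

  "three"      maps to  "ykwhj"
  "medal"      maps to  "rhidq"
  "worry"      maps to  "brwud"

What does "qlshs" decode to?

Shifts by position in three: pos 0: t→y (+5), pos 1: h→k (+3), pos 2: r→w (+5), pos 3: e→h (+3) — repeating every 2. It's a Vigenère-style cipher with numeric key [5,3]: position i shifts by key[i mod 2].
Decoding qlshs: q−5=l, l−3=i, s−5=n, h−3=e, s−5=n.

linen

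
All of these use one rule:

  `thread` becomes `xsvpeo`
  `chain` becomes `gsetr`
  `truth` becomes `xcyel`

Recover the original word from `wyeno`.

Shifts by position in thread: pos 0: t→x (+4), pos 1: h→s (+11), pos 2: r→v (+4), pos 3: e→p (+11) — repeating every 2. It's a Vigenère-style cipher with numeric key [4,11]: position i shifts by key[i mod 2].
Decoding wyeno: w−4=s, y−11=n, e−4=a, n−11=c, o−4=k.

snack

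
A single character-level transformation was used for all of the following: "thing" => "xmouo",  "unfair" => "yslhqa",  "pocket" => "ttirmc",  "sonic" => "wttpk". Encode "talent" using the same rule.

xfrlvc

The shift increases by 1 at each position, starting from +4: 4, 5, 6, ….
Applying it to talent: t+4=x, a+5=f, l+6=r, e+7=l, n+8=v, t+9=c.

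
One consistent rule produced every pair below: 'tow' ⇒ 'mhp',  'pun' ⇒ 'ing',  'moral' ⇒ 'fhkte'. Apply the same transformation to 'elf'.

Compare letters: t→m is +19, o→h is +19, w→p is +19 — a constant shift. This is a Caesar cipher with shift 19.
For elf: e+19=x, l+19=e, f+19=y.

xey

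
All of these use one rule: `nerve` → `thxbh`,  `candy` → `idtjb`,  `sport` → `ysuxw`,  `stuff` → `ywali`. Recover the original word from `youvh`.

slope

It's a Vigenère-style cipher with numeric key [6,3,6]: position i shifts by key[i mod 3].
Decoding youvh: y−6=s, o−3=l, u−6=o, v−6=p, h−3=e.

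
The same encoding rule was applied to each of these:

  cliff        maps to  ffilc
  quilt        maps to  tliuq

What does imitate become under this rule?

The output letters match the input read backwards: cliff reversed is ffilc. The word is simply reversed.
Applying it to imitate: reverse → etatimi.

etatimi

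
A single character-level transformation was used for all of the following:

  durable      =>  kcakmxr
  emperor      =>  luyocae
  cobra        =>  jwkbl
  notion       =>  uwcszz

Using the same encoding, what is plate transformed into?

In durable: d→k is +7, u→c is +8, r→a is +9, a→k is +10 — the shift increases by 1 each position. Each letter shifts forward by (position + 7), i.e. 7, 8, 9, … — the shift grows by one for each successive letter.
Applying it to plate: p+7=w, l+8=t, a+9=j, t+10=d, e+11=p.

wtjdp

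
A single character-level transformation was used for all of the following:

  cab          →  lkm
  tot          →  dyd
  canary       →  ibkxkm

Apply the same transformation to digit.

dsqsn

The output letters match the input read backwards, each shifted +10: cab reversed is bac. Two steps: reverse the string, then apply a Caesar shift of +10.
For digit: reverse → tigid; then shift: t+10=d, i+10=s, g+10=q, i+10=s, d+10=n.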